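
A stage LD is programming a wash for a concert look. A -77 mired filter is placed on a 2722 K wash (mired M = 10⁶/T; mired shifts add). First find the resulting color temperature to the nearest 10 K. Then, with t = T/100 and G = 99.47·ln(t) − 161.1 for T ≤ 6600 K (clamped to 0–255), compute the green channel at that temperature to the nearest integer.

M_in = 10⁶/2722 = 367.38; M_out = 367.38 + (-77) = 290.38.
T_out = 10⁶/290.38 = 3443.8 K → 3440 K; t = 34.4.
G = 99.47·ln 34.4 − 161.1 = 99.47·3.5381 − 161.1 = 190.830.
Rounded: 191.

191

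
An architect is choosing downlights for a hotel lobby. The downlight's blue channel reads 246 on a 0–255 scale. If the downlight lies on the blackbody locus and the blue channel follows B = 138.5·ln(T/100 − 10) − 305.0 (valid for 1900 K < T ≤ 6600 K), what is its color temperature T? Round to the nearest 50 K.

ln(t − 10) = (246 + 305.0) / 138.5 = 3.9783.
t − 10 = e^3.9783 = 53.428, so t = 63.428.
T = 100·t = 6343 K → 6350 K to the nearest 50 K.

6350 K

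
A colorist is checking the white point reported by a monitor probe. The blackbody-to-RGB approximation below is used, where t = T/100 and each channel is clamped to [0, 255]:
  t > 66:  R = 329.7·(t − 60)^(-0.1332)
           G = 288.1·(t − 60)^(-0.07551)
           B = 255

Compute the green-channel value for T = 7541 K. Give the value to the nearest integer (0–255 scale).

t = 7541/100 = 75.41; the t > 66 branch applies.
G = 288.1·(75.41 − 60)^(-0.07551) = 288.1·15.41^(-0.07551) = 288.1·0.81341 = 234.343.
Rounded: 234.

234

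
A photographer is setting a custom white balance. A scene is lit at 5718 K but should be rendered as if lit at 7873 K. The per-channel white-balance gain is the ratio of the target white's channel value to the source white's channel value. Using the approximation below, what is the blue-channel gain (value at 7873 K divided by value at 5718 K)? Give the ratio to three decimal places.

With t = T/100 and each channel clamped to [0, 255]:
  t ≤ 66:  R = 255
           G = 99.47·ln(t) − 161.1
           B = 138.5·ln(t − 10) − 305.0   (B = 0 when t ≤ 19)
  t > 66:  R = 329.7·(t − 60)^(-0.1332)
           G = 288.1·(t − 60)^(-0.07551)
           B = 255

At 5718 K (t = 57.18):
  B = 138.5·ln(57.18 − 10) − 305.0 = 138.5·ln 47.18 − 305.0 = 138.5·3.8540 − 305.0 = 228.775.
At 7873 K (t = 78.73):
  B = 255 by definition for t > 66.
Gain = 255.000 / 228.775 = 1.1146 → 1.115.

1.115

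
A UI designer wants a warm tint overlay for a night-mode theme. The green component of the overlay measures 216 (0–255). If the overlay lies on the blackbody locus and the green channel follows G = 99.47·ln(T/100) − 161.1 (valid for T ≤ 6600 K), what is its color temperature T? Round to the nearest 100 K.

ln t = (216 + 161.1) / 99.47 = 3.7911.
t = e^3.7911 = 44.305.
T = 100·t = 4430 K → 4400 K to the nearest 100 K.

4400 K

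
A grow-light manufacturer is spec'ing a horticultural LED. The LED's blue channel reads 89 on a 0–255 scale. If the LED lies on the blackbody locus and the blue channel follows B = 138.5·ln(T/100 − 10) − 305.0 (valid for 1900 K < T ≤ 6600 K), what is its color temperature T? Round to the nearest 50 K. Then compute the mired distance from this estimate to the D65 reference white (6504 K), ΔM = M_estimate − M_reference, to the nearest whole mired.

+217 mireds

ln(t − 10) = (89 + 305.0) / 138.5 = 2.8448.
t − 10 = e^2.8448 = 17.198, so t = 27.198.
T = 100·t = 2720 K → 2700 K to the nearest 50 K.
M_estimate = 10⁶/2700 = 370.37; M_reference = 10⁶/6504 = 153.75.
ΔM = 370.37 − 153.75 = 216.62 → +217 mireds.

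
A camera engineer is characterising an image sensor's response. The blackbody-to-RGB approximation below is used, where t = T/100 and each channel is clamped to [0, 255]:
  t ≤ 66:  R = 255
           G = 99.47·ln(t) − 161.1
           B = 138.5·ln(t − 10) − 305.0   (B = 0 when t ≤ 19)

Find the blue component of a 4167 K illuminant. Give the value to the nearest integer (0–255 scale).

t = 4167/100 = 41.67; the t ≤ 66 branch applies.
B = 138.5·ln(41.67 − 10) − 305.0 = 138.5·ln 31.67 − 305.0 = 138.5·3.4554 − 305.0 = 173.569.
Rounded: 174.

174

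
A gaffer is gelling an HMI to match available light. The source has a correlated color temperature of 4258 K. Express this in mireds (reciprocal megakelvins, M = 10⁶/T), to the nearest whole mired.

M = 10⁶ / 4258 = 234.852 → 235 mireds.

235 mireds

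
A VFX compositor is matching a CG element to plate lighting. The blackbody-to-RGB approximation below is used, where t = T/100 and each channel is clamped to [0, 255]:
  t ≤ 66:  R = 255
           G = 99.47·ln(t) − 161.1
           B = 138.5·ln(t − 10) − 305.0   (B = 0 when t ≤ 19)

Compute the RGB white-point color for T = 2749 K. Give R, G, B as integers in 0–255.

t = 2749/100 = 27.49; the t ≤ 66 branch applies.
R = 255 by definition for t ≤ 66.
G = 99.47·ln 27.49 − 161.1 = 99.47·3.3138 − 161.1 = 168.526.
B = 138.5·ln(27.49 − 10) − 305.0 = 138.5·ln 17.49 − 305.0 = 138.5·2.8616 − 305.0 = 91.336.
Rounded: (255, 169, 91).

R=255, G=169, B=91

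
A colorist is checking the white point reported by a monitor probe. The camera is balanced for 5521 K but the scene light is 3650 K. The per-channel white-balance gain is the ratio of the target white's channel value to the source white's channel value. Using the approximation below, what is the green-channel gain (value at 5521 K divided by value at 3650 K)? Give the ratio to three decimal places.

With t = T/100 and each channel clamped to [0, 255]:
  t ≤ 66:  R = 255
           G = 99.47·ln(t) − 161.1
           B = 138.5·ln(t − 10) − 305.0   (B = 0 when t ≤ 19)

1.209

At 3650 K (t = 36.5):
  G = 99.47·ln 36.5 − 161.1 = 99.47·3.5973 − 161.1 = 196.725.
At 5521 K (t = 55.21):
  G = 99.47·ln 55.21 − 161.1 = 99.47·4.0111 − 161.1 = 237.889.
Gain = 237.889 / 196.725 = 1.2092 → 1.209.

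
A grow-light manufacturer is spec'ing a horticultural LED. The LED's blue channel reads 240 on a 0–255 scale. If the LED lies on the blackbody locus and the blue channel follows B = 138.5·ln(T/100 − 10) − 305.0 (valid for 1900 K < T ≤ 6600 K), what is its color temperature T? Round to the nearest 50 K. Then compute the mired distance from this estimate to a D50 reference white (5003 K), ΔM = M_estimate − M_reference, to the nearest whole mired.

ln(t − 10) = (240 + 305.0) / 138.5 = 3.9350.
t − 10 = e^3.9350 = 51.163, so t = 61.163.
T = 100·t = 6116 K → 6100 K to the nearest 50 K.
M_estimate = 10⁶/6100 = 163.93; M_reference = 10⁶/5003 = 199.88.
ΔM = 163.93 − 199.88 = -35.95 → -36 mireds.

-36 mireds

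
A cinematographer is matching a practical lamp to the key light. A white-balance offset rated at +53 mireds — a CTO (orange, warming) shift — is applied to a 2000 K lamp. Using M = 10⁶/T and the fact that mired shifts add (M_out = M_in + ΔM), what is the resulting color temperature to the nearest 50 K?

M_in = 10⁶/2000 = 500.00 mireds.
M_out = 500.00 + (+53) = 553.00 mireds.
T_out = 10⁶/553.00 = 1808.3 K → 1800 K.

1800 K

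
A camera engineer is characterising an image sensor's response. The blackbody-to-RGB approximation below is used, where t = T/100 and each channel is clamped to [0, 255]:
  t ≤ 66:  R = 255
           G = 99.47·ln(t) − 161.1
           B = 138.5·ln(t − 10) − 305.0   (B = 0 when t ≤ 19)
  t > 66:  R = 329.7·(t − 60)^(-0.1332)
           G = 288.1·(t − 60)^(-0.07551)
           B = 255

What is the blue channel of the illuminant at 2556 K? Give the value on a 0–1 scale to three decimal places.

0.295

t = 2556/100 = 25.56; the t ≤ 66 branch applies.
B = 138.5·ln(25.56 − 10) − 305.0 = 138.5·ln 15.56 − 305.0 = 138.5·2.7447 − 305.0 = 75.141.
On a 0–1 scale: 75.141/255 = 0.2947 → 0.295.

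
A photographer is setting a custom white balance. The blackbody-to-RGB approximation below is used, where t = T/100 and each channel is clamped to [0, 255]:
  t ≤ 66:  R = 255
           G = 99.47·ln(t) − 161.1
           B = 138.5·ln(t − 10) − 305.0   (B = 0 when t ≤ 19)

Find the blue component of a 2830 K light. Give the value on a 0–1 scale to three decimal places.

0.383

t = 2830/100 = 28.3; the t ≤ 66 branch applies.
B = 138.5·ln(28.3 − 10) − 305.0 = 138.5·ln 18.3 − 305.0 = 138.5·2.9069 − 305.0 = 97.606.
On a 0–1 scale: 97.606/255 = 0.3828 → 0.383.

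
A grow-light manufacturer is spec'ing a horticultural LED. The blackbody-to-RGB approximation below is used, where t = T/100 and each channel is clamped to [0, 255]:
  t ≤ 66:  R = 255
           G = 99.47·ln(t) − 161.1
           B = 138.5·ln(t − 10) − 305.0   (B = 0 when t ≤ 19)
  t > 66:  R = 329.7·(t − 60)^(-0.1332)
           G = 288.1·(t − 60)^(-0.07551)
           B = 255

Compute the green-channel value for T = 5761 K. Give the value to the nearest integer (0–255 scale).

t = 5761/100 = 57.61; the t ≤ 66 branch applies.
G = 99.47·ln 57.61 − 161.1 = 99.47·4.0537 − 161.1 = 242.121.
Rounded: 242.

242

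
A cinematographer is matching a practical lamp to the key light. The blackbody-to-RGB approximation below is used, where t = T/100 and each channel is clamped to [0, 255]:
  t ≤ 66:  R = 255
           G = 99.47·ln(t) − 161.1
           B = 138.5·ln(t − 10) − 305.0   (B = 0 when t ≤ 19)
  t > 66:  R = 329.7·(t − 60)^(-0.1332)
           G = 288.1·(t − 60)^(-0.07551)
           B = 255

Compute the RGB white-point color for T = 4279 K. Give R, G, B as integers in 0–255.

R=255, G=213, B=178

t = 4279/100 = 42.79; the t ≤ 66 branch applies.
R = 255 by definition for t ≤ 66.
G = 99.47·ln 42.79 − 161.1 = 99.47·3.7563 − 161.1 = 212.540.
B = 138.5·ln(42.79 − 10) − 305.0 = 138.5·ln 32.79 − 305.0 = 138.5·3.4901 − 305.0 = 178.382.
Rounded: (255, 213, 178).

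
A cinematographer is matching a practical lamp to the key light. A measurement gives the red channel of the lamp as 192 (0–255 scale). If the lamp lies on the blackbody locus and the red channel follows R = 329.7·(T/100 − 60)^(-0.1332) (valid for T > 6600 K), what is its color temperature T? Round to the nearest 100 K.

11800 K

(t − 60)^(-0.1332) = 192/329.7 = 0.58235.
t − 60 = 0.58235^(1/-0.1332) = 0.58235^(-7.508) = 57.929, so t = 117.929.
T = 100·t = 11793 K → 11800 K to the nearest 100 K.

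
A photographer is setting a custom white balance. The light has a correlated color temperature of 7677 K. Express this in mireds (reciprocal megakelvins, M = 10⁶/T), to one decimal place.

130.3 mireds

M = 10⁶ / 7677 = 130.259 → 130.3 mireds.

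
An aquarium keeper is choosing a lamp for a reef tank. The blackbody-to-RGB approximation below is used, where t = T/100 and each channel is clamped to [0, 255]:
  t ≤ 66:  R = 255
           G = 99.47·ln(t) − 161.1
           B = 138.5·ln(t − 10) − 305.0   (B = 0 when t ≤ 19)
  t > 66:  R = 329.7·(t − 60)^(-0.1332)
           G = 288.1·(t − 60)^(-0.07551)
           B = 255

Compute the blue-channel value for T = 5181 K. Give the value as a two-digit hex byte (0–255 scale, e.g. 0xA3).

0xD4

t = 5181/100 = 51.81; the t ≤ 66 branch applies.
B = 138.5·ln(51.81 − 10) − 305.0 = 138.5·ln 41.81 − 305.0 = 138.5·3.7331 − 305.0 = 212.039.
Rounded: 212; in hex, 0xD4.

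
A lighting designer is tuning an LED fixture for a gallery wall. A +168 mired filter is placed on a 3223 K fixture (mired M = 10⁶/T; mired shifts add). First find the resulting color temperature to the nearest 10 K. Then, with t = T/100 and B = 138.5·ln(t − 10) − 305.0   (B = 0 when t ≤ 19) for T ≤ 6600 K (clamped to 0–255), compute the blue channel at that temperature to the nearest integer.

M_in = 10⁶/3223 = 310.27; M_out = 310.27 + (+168) = 478.27.
T_out = 10⁶/478.27 = 2090.9 K → 2090 K; t = 20.9.
B = 138.5·ln(20.9 − 10) − 305.0 = 138.5·ln 10.9 − 305.0 = 138.5·2.3888 − 305.0 = 25.844.
Rounded: 26.

26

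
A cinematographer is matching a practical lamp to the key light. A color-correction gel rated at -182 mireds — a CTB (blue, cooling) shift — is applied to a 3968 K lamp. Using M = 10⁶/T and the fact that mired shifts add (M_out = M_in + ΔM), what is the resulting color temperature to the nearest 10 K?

M_in = 10⁶/3968 = 252.02 mireds.
M_out = 252.02 + (-182) = 70.02 mireds.
T_out = 10⁶/70.02 = 14282.4 K → 14280 K.

14280 K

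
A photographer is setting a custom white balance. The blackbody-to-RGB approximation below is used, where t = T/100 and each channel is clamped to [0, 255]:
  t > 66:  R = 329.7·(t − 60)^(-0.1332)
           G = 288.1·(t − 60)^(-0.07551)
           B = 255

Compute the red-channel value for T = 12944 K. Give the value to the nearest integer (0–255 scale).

t = 12944/100 = 129.44; the t > 66 branch applies.
R = 329.7·(129.44 − 60)^(-0.1332) = 329.7·69.44^(-0.1332) = 329.7·0.56846 = 187.420.
Rounded: 187.

187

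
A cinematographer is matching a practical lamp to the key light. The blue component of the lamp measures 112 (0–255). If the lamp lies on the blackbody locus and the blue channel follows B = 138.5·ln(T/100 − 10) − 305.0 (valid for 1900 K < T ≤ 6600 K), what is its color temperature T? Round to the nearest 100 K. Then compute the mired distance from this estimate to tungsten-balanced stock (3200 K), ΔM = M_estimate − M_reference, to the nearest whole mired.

ln(t − 10) = (112 + 305.0) / 138.5 = 3.0108.
t − 10 = e^3.0108 = 20.304, so t = 30.304.
T = 100·t = 3030 K → 3000 K to the nearest 100 K.
M_estimate = 10⁶/3000 = 333.33; M_reference = 10⁶/3200 = 312.50.
ΔM = 333.33 − 312.50 = 20.83 → +21 mireds.

+21 mireds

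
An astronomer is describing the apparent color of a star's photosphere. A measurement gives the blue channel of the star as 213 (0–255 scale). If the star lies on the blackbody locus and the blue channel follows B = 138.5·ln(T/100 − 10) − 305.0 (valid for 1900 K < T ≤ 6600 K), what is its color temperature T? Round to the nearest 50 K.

5200 K

ln(t − 10) = (213 + 305.0) / 138.5 = 3.7401.
t − 10 = e^3.7401 = 42.101, so t = 52.101.
T = 100·t = 5210 K → 5200 K to the nearest 50 K.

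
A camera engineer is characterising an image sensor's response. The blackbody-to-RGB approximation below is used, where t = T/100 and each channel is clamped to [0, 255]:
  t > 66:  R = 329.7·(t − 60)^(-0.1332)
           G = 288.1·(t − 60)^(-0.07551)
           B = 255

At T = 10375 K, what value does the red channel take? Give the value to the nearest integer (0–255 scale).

t = 10375/100 = 103.75; the t > 66 branch applies.
R = 329.7·(103.75 − 60)^(-0.1332) = 329.7·43.75^(-0.1332) = 329.7·0.60454 = 199.315.
Rounded: 199.

199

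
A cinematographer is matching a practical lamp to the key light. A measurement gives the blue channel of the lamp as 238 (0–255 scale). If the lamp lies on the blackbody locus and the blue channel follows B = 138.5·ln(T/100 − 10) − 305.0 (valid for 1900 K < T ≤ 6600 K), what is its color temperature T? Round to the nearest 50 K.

6050 K

ln(t − 10) = (238 + 305.0) / 138.5 = 3.9206.
t − 10 = e^3.9206 = 50.430, so t = 60.430.
T = 100·t = 6043 K → 6050 K to the nearest 50 K.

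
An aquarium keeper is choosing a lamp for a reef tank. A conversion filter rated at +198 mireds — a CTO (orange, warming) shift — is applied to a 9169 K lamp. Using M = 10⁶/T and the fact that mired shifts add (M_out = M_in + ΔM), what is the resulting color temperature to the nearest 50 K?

3250 K

M_in = 10⁶/9169 = 109.06 mireds.
M_out = 109.06 + (+198) = 307.06 mireds.
T_out = 10⁶/307.06 = 3256.7 K → 3250 K.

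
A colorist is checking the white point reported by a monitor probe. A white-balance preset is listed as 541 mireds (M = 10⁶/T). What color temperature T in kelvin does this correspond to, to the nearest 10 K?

1850 K

T = 10⁶ / 541 = 1848.43 K → 1850 K.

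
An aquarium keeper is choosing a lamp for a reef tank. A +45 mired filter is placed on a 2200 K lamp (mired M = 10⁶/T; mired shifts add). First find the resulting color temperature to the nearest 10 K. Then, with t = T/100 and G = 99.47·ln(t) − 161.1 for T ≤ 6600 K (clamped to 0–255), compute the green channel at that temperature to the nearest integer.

M_in = 10⁶/2200 = 454.55; M_out = 454.55 + (+45) = 499.55.
T_out = 10⁶/499.55 = 2001.8 K → 2000 K; t = 20.
G = 99.47·ln 20 − 161.1 = 99.47·2.9957 − 161.1 = 136.885.
Rounded: 137.

137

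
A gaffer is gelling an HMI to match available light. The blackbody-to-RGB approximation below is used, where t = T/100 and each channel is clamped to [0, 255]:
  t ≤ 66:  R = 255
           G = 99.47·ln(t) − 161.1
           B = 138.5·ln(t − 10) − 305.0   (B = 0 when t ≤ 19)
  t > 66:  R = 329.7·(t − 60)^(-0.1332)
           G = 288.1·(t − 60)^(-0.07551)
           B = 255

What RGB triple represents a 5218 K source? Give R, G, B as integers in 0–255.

t = 5218/100 = 52.18; the t ≤ 66 branch applies.
R = 255 by definition for t ≤ 66.
G = 99.47·ln 52.18 − 161.1 = 99.47·3.9547 − 161.1 = 232.274.
B = 138.5·ln(52.18 − 10) − 305.0 = 138.5·ln 42.18 − 305.0 = 138.5·3.7419 − 305.0 = 213.260.
Rounded: (255, 232, 213).

R=255, G=232, B=213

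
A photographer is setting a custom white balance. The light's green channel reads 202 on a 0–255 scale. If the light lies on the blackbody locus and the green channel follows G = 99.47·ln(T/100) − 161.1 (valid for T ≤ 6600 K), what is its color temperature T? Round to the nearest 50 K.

ln t = (202 + 161.1) / 99.47 = 3.6503.
t = e^3.6503 = 38.488.
T = 100·t = 3849 K → 3850 K to the nearest 50 K.

3850 K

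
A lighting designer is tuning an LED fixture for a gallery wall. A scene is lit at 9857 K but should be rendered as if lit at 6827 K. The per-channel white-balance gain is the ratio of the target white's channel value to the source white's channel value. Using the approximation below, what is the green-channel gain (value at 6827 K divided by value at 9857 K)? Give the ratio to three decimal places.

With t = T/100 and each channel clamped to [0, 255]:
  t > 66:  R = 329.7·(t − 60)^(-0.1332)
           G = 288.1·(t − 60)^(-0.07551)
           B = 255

1.123

At 9857 K (t = 98.57):
  G = 288.1·(98.57 − 60)^(-0.07551) = 288.1·38.57^(-0.07551) = 288.1·0.75897 = 218.658.
At 6827 K (t = 68.27):
  G = 288.1·(68.27 − 60)^(-0.07551) = 288.1·8.27^(-0.07551) = 288.1·0.85255 = 245.619.
Gain = 245.619 / 218.658 = 1.1233 → 1.123.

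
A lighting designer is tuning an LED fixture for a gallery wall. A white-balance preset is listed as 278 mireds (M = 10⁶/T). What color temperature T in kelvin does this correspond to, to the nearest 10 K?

T = 10⁶ / 278 = 3597.12 K → 3600 K.

3600 K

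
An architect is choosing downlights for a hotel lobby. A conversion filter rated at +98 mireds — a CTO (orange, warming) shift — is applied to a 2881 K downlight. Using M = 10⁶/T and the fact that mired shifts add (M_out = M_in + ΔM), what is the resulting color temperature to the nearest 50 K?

2250 K

M_in = 10⁶/2881 = 347.10 mireds.
M_out = 347.10 + (+98) = 445.10 mireds.
T_out = 10⁶/445.10 = 2246.7 K → 2250 K.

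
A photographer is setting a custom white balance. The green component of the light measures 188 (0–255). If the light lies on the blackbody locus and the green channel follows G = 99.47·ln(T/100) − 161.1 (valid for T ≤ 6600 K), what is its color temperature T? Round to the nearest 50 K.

3350 K

ln t = (188 + 161.1) / 99.47 = 3.5096.
t = e^3.5096 = 33.435.
T = 100·t = 3343 K → 3350 K to the nearest 50 K.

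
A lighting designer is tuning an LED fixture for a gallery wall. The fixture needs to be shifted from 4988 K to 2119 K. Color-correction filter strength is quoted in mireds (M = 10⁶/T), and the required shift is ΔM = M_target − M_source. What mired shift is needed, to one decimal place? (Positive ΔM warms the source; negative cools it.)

M_source = 10⁶/4988 = 200.481; M_target = 10⁶/2119 = 471.921.
ΔM = 471.921 − 200.481 = 271.440 → +271.4 mireds, a warming shift.

+271.4 mireds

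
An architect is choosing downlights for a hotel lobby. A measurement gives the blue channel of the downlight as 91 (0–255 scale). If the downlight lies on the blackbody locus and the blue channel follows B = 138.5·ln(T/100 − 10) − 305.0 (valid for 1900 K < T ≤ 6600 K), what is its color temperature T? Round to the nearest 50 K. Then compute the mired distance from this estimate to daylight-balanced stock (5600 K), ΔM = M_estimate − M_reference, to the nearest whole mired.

ln(t − 10) = (91 + 305.0) / 138.5 = 2.8592.
t − 10 = e^2.8592 = 17.448, so t = 27.448.
T = 100·t = 2745 K → 2750 K to the nearest 50 K.
M_estimate = 10⁶/2750 = 363.64; M_reference = 10⁶/5600 = 178.57.
ΔM = 363.64 − 178.57 = 185.06 → +185 mireds.

+185 mireds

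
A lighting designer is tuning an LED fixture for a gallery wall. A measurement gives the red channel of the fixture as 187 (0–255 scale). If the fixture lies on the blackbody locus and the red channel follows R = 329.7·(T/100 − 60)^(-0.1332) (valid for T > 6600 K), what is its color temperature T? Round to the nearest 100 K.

(t − 60)^(-0.1332) = 187/329.7 = 0.56718.
t − 60 = 0.56718^(1/-0.1332) = 0.56718^(-7.508) = 70.620, so t = 130.620.
T = 100·t = 13062 K → 13100 K to the nearest 100 K.

13100 K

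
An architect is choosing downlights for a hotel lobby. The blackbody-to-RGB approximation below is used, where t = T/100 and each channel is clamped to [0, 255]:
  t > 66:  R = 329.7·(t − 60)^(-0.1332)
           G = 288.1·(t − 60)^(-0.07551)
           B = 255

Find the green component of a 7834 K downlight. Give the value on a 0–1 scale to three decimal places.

0.907

t = 7834/100 = 78.34; the t > 66 branch applies.
G = 288.1·(78.34 − 60)^(-0.07551) = 288.1·18.34^(-0.07551) = 288.1·0.80279 = 231.283.
On a 0–1 scale: 231.283/255 = 0.9070 → 0.907.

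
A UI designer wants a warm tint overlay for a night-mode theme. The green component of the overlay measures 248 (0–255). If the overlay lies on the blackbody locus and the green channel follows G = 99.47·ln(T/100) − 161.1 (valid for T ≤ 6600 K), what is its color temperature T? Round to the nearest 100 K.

6100 K

ln t = (248 + 161.1) / 99.47 = 4.1128.
t = e^4.1128 = 61.117.
T = 100·t = 6112 K → 6100 K to the nearest 100 K.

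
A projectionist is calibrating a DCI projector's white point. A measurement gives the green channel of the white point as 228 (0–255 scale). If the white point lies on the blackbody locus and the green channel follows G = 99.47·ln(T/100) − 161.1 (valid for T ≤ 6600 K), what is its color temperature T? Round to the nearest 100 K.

5000 K

ln t = (228 + 161.1) / 99.47 = 3.9117.
t = e^3.9117 = 49.985.
T = 100·t = 4999 K → 5000 K to the nearest 100 K.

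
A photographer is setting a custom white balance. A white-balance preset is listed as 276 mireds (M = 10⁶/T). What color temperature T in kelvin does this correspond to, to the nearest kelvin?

3623 K

T = 10⁶ / 276 = 3623.19 K → 3623 K.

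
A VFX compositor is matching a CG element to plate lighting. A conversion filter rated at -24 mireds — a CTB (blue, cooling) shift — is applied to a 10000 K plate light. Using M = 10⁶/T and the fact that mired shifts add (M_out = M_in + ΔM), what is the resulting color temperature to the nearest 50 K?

13150 K

M_in = 10⁶/10000 = 100.00 mireds.
M_out = 100.00 + (-24) = 76.00 mireds.
T_out = 10⁶/76.00 = 13157.9 K → 13150 K.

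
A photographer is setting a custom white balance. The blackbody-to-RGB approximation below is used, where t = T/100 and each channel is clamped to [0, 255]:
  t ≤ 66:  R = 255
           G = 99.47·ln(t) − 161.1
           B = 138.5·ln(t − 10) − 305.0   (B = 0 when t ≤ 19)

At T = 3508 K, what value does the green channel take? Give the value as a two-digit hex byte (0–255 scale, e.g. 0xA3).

t = 3508/100 = 35.08; the t ≤ 66 branch applies.
G = 99.47·ln 35.08 − 161.1 = 99.47·3.5576 − 161.1 = 192.778.
Rounded: 193; in hex, 0xC1.

0xC1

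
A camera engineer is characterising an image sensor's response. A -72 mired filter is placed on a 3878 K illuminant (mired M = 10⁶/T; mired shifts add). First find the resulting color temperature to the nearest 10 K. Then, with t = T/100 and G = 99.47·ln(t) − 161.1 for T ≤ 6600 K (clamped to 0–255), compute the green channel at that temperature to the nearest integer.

M_in = 10⁶/3878 = 257.86; M_out = 257.86 + (-72) = 185.86.
T_out = 10⁶/185.86 = 5380.3 K → 5380 K; t = 53.8.
G = 99.47·ln 53.8 − 161.1 = 99.47·3.9853 − 161.1 = 235.315.
Rounded: 235.

235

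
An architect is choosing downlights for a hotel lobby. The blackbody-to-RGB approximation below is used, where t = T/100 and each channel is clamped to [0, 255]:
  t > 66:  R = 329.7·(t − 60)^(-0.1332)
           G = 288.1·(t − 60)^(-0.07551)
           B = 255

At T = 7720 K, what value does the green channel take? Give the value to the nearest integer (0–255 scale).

t = 7720/100 = 77.2; the t > 66 branch applies.
G = 288.1·(77.2 − 60)^(-0.07551) = 288.1·17.2^(-0.07551) = 288.1·0.80669 = 232.407.
Rounded: 232.

232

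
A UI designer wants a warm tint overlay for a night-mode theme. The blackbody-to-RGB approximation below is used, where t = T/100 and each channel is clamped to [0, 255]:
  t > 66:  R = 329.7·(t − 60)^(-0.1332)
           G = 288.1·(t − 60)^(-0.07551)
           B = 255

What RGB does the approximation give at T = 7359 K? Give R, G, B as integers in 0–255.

t = 7359/100 = 73.59; the t > 66 branch applies.
R = 329.7·(73.59 − 60)^(-0.1332) = 329.7·13.59^(-0.1332) = 329.7·0.70641 = 232.902.
G = 288.1·(73.59 − 60)^(-0.07551) = 288.1·13.59^(-0.07551) = 288.1·0.82117 = 236.578.
B = 255 by definition for t > 66.
Rounded: (233, 237, 255).

R=233, G=237, B=255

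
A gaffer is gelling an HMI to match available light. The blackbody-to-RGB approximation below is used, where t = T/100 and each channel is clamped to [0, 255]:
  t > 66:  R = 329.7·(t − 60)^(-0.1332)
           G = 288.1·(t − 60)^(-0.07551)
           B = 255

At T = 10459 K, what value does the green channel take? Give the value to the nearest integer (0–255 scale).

t = 10459/100 = 104.59; the t > 66 branch applies.
G = 288.1·(104.59 − 60)^(-0.07551) = 288.1·44.59^(-0.07551) = 288.1·0.75070 = 216.277.
Rounded: 216.

216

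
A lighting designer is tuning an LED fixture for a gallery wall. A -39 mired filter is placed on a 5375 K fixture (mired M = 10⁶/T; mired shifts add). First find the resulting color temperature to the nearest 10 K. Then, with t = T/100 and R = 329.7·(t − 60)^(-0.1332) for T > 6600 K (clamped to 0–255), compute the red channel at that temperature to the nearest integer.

250

M_in = 10⁶/5375 = 186.05; M_out = 186.05 + (-39) = 147.05.
T_out = 10⁶/147.05 = 6800.6 K → 6800 K; t = 68.
R = 329.7·(68 − 60)^(-0.1332) = 329.7·8^(-0.1332) = 329.7·0.75807 = 249.935.
Rounded: 250.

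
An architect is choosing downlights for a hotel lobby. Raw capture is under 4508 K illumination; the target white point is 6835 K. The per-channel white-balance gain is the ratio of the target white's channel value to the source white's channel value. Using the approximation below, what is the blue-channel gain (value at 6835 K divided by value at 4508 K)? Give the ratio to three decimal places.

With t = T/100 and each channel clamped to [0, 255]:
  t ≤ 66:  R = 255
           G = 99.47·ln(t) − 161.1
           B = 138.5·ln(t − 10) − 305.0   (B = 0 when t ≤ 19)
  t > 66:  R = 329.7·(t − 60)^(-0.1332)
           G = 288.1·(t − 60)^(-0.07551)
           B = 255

At 4508 K (t = 45.08):
  B = 138.5·ln(45.08 − 10) − 305.0 = 138.5·ln 35.08 − 305.0 = 138.5·3.5576 − 305.0 = 187.732.
At 6835 K (t = 68.35):
  B = 255 by definition for t > 66.
Gain = 255.000 / 187.732 = 1.3583 → 1.358.

1.358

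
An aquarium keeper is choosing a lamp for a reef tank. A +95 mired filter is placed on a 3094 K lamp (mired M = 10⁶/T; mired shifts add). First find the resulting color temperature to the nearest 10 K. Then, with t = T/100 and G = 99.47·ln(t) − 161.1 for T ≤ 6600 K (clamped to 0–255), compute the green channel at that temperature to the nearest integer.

M_in = 10⁶/3094 = 323.21; M_out = 323.21 + (+95) = 418.21.
T_out = 10⁶/418.21 = 2391.2 K → 2390 K; t = 23.9.
G = 99.47·ln 23.9 − 161.1 = 99.47·3.1739 − 161.1 = 154.606.
Rounded: 155.

155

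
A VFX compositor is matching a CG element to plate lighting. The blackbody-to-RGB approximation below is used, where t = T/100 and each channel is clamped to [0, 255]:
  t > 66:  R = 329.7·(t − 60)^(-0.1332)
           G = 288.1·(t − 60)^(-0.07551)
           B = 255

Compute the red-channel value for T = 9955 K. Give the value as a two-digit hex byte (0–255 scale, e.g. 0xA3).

0xCA

t = 9955/100 = 99.55; the t > 66 branch applies.
R = 329.7·(99.55 − 60)^(-0.1332) = 329.7·39.55^(-0.1332) = 329.7·0.61272 = 202.013.
Rounded: 202; in hex, 0xCA.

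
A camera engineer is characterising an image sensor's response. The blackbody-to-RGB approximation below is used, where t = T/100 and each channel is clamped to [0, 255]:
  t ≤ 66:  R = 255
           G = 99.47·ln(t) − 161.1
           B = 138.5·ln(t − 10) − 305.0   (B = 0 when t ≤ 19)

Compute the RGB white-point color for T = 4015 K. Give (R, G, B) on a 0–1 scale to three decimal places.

t = 4015/100 = 40.15; the t ≤ 66 branch applies.
R = 255 by definition for t ≤ 66.
G = 99.47·ln 40.15 − 161.1 = 99.47·3.6926 − 161.1 = 206.205.
B = 138.5·ln(40.15 − 10) − 305.0 = 138.5·ln 30.15 − 305.0 = 138.5·3.4062 − 305.0 = 166.757.
Dividing each by 255: (1.0000, 0.8086, 0.6539) → (1.000, 0.809, 0.654).

(1.000, 0.809, 0.654)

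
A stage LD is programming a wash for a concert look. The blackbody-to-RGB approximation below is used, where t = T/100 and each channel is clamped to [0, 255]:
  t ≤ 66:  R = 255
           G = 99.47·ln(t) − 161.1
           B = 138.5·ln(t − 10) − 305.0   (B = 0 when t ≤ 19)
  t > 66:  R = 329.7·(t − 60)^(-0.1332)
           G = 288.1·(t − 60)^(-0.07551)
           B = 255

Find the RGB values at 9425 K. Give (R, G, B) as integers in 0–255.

(206, 221, 255)

t = 9425/100 = 94.25; the t > 66 branch applies.
R = 329.7·(94.25 − 60)^(-0.1332) = 329.7·34.25^(-0.1332) = 329.7·0.62457 = 205.922.
G = 288.1·(94.25 − 60)^(-0.07551) = 288.1·34.25^(-0.07551) = 288.1·0.76580 = 220.628.
B = 255 by definition for t > 66.
Rounded: (206, 221, 255).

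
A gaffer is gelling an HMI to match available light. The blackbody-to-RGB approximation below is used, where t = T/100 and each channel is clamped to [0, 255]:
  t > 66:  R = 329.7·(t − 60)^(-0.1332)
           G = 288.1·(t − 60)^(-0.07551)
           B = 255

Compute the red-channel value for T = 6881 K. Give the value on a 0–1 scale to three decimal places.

0.968

t = 6881/100 = 68.81; the t > 66 branch applies.
R = 329.7·(68.81 − 60)^(-0.1332) = 329.7·8.81^(-0.1332) = 329.7·0.74839 = 246.745.
On a 0–1 scale: 246.745/255 = 0.9676 → 0.968.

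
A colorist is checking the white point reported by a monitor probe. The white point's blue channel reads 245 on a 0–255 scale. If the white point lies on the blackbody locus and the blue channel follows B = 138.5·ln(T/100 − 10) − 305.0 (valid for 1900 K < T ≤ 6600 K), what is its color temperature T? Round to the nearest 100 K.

6300 K

ln(t − 10) = (245 + 305.0) / 138.5 = 3.9711.
t − 10 = e^3.9711 = 53.044, so t = 63.044.
T = 100·t = 6304 K → 6300 K to the nearest 100 K.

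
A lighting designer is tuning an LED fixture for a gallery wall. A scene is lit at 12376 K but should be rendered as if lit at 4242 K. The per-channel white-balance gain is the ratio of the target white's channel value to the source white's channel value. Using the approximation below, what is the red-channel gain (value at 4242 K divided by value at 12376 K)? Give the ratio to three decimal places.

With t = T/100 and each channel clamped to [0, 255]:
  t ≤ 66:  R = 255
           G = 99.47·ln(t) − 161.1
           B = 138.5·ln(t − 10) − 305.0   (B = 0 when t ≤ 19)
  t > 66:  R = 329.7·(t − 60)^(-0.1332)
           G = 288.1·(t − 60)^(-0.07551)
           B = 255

At 12376 K (t = 123.76):
  R = 329.7·(123.76 − 60)^(-0.1332) = 329.7·63.76^(-0.1332) = 329.7·0.57496 = 189.563.
At 4242 K (t = 42.42):
  R = 255 by definition for t ≤ 66.
Gain = 255.000 / 189.563 = 1.3452 → 1.345.

1.345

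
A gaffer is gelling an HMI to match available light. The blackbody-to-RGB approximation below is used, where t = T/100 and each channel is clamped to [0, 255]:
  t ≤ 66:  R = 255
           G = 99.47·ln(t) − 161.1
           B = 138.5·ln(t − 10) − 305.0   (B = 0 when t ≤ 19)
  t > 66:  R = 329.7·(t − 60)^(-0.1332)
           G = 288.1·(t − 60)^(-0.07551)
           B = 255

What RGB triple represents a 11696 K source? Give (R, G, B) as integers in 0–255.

(192, 212, 255)

t = 11696/100 = 116.96; the t > 66 branch applies.
R = 329.7·(116.96 − 60)^(-0.1332) = 329.7·56.96^(-0.1332) = 329.7·0.58366 = 192.432.
G = 288.1·(116.96 − 60)^(-0.07551) = 288.1·56.96^(-0.07551) = 288.1·0.73695 = 212.315.
B = 255 by definition for t > 66.
Rounded: (192, 212, 255).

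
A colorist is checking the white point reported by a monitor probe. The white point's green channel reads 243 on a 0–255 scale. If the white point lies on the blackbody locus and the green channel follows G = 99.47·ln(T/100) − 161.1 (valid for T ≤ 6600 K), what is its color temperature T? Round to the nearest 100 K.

ln t = (243 + 161.1) / 99.47 = 4.0625.
t = e^4.0625 = 58.121.
T = 100·t = 5812 K → 5800 K to the nearest 100 K.

5800 K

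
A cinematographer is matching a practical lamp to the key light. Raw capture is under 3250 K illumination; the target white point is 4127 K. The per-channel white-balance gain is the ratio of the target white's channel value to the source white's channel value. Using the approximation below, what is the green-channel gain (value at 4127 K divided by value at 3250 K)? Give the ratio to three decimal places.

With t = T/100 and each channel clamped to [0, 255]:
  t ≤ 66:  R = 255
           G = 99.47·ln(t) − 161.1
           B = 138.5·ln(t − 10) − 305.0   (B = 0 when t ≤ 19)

1.128

At 3250 K (t = 32.5):
  G = 99.47·ln 32.5 − 161.1 = 99.47·3.4812 − 161.1 = 185.179.
At 4127 K (t = 41.27):
  G = 99.47·ln 41.27 − 161.1 = 99.47·3.7201 − 161.1 = 208.942.
Gain = 208.942 / 185.179 = 1.1283 → 1.128.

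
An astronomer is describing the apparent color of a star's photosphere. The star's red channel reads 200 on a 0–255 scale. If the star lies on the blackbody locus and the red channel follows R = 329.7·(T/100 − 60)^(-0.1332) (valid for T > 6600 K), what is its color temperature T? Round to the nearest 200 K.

(t − 60)^(-0.1332) = 200/329.7 = 0.60661.
t − 60 = 0.60661^(1/-0.1332) = 0.60661^(-7.508) = 42.638, so t = 102.638.
T = 100·t = 10264 K → 10200 K to the nearest 200 K.

10200 K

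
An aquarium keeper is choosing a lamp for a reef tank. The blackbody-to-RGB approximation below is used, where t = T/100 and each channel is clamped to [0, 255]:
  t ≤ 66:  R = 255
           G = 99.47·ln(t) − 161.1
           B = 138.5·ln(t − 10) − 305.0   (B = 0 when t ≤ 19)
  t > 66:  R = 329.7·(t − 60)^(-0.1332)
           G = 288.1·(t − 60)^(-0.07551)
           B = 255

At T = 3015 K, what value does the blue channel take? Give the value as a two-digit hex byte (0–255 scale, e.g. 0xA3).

0x6F

t = 3015/100 = 30.15; the t ≤ 66 branch applies.
B = 138.5·ln(30.15 − 10) − 305.0 = 138.5·ln 20.15 − 305.0 = 138.5·3.0032 − 305.0 = 110.944.
Rounded: 111; in hex, 0x6F.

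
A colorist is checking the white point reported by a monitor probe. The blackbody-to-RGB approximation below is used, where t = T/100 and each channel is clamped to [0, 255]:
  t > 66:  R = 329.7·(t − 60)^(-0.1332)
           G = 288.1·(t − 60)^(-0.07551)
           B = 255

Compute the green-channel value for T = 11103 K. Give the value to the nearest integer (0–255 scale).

214

t = 11103/100 = 111.03; the t > 66 branch applies.
G = 288.1·(111.03 − 60)^(-0.07551) = 288.1·51.03^(-0.07551) = 288.1·0.74309 = 214.085.
Rounded: 214.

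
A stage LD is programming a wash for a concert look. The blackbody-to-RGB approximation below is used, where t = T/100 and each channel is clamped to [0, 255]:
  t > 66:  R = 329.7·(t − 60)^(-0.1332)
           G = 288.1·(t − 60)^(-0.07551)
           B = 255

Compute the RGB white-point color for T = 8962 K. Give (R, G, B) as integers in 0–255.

(210, 223, 255)

t = 8962/100 = 89.62; the t > 66 branch applies.
R = 329.7·(89.62 − 60)^(-0.1332) = 329.7·29.62^(-0.1332) = 329.7·0.63677 = 209.944.
G = 288.1·(89.62 − 60)^(-0.07551) = 288.1·29.62^(-0.07551) = 288.1·0.77425 = 223.061.
B = 255 by definition for t > 66.
Rounded: (210, 223, 255).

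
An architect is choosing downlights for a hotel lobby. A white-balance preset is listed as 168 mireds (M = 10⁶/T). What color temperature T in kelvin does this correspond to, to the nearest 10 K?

5950 K

T = 10⁶ / 168 = 5952.38 K → 5950 K.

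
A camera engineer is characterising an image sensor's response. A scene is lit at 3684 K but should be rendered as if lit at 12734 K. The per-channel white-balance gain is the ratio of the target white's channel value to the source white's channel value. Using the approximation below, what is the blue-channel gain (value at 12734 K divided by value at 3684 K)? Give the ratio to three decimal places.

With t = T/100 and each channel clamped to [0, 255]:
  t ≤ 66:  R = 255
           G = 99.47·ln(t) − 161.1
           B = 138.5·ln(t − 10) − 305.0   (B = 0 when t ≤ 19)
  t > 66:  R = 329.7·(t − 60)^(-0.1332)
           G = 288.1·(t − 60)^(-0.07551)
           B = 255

1.693

At 3684 K (t = 36.84):
  B = 138.5·ln(36.84 − 10) − 305.0 = 138.5·ln 26.84 − 305.0 = 138.5·3.2899 − 305.0 = 150.650.
At 12734 K (t = 127.34):
  B = 255 by definition for t > 66.
Gain = 255.000 / 150.650 = 1.6927 → 1.693.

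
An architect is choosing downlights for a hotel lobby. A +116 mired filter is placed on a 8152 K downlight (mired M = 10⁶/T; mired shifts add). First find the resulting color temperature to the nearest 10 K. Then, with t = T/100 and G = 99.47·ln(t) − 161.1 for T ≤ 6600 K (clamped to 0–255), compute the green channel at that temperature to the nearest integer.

M_in = 10⁶/8152 = 122.67; M_out = 122.67 + (+116) = 238.67.
T_out = 10⁶/238.67 = 4189.9 K → 4190 K; t = 41.9.
G = 99.47·ln 41.9 − 161.1 = 99.47·3.7353 − 161.1 = 210.449.
Rounded: 210.

210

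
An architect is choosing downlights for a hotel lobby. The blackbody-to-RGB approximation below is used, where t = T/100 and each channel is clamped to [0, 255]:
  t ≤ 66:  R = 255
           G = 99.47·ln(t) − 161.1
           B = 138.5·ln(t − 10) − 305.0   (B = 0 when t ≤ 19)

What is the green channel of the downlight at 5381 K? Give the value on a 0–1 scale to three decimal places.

t = 5381/100 = 53.81; the t ≤ 66 branch applies.
G = 99.47·ln 53.81 − 161.1 = 99.47·3.9855 − 161.1 = 235.334.
On a 0–1 scale: 235.334/255 = 0.9229 → 0.923.

0.923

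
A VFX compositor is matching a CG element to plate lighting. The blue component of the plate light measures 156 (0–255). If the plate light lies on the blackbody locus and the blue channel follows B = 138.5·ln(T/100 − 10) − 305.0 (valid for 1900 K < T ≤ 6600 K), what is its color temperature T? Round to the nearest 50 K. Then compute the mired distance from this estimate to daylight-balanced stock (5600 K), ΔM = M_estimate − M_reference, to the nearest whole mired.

+85 mireds

ln(t − 10) = (156 + 305.0) / 138.5 = 3.3285.
t − 10 = e^3.3285 = 27.897, so t = 37.897.
T = 100·t = 3790 K → 3800 K to the nearest 50 K.
M_estimate = 10⁶/3800 = 263.16; M_reference = 10⁶/5600 = 178.57.
ΔM = 263.16 − 178.57 = 84.59 → +85 mireds.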